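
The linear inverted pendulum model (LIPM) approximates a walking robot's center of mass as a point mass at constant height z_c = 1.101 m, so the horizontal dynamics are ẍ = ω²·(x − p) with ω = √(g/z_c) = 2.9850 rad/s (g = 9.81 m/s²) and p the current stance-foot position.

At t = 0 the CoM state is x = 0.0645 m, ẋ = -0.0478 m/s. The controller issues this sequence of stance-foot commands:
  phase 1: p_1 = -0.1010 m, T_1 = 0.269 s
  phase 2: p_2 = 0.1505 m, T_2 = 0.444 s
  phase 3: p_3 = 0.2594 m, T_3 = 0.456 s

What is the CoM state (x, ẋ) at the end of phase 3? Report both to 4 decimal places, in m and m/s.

phase 1: p=-0.1010, T=0.269, ωT=0.802965, cosh=1.340074, sinh=0.892075; start (x,ẋ)=(0.064500, -0.047800) → end (x,ẋ)=(0.106497, 0.376645)
phase 2: p=0.1505, T=0.444, ωT=1.325340, cosh=2.014589, sinh=1.748876; start (x,ẋ)=(0.106497, 0.376645) → end (x,ẋ)=(0.282524, 0.529073)
phase 3: p=0.2594, T=0.456, ωT=1.361160, cosh=2.078539, sinh=1.822176; start (x,ẋ)=(0.282524, 0.529073) → end (x,ẋ)=(0.630434, 1.225476)

x = 0.6304, ẋ = 1.2255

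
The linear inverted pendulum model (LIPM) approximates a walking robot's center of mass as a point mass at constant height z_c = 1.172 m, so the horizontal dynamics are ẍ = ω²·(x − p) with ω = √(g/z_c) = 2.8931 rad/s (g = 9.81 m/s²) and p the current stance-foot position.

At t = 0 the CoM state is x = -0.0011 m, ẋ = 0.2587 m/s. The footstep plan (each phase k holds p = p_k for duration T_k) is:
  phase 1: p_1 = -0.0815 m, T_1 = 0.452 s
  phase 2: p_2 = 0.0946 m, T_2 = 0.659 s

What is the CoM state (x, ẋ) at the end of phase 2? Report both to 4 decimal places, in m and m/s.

phase 1: p=-0.0815, T=0.452, ωT=1.307681, cosh=1.984018, sinh=1.713572; start (x,ẋ)=(-0.001100, 0.258700) → end (x,ẋ)=(0.231242, 0.911851)
phase 2: p=0.0946, T=0.659, ωT=1.906553, cosh=3.439221, sinh=3.290629; start (x,ẋ)=(0.231242, 0.911851) → end (x,ẋ)=(1.601687, 4.436907)

x = 1.6017, ẋ = 4.4369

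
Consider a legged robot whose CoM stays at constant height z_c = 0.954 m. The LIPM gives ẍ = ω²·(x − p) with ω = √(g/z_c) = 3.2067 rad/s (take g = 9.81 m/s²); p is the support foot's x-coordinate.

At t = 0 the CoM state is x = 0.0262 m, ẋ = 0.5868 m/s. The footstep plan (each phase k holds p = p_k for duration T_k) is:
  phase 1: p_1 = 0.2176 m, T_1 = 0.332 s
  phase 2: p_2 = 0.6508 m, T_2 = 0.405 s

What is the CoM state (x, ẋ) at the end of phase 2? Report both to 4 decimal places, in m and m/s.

x = -0.2643, ẋ = -2.4425

phase 1: p=0.2176, T=0.332, ωT=1.064624, cosh=1.622303, sinh=1.277446; start (x,ẋ)=(0.026200, 0.586800) → end (x,ẋ)=(0.140853, 0.167919)
phase 2: p=0.6508, T=0.405, ωT=1.298714, cosh=1.968731, sinh=1.695848; start (x,ẋ)=(0.140853, 0.167919) → end (x,ẋ)=(-0.264344, -2.442541)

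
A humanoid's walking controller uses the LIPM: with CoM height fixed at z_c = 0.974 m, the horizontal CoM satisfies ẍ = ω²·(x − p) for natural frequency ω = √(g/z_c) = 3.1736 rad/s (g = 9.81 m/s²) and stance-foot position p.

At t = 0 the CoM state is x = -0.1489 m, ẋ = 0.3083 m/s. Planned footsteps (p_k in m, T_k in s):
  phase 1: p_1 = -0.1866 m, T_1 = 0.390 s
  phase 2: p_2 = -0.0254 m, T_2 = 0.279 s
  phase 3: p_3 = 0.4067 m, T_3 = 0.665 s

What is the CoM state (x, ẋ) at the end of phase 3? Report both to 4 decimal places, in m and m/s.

x = 1.6307, ẋ = 4.0790

phase 1: p=-0.1866, T=0.390, ωT=1.237704, cosh=1.868869, sinh=1.578820; start (x,ẋ)=(-0.148900, 0.308300) → end (x,ẋ)=(0.037231, 0.765070)
phase 2: p=-0.0254, T=0.279, ωT=0.885434, cosh=1.418286, sinh=1.005751; start (x,ẋ)=(0.037231, 0.765070) → end (x,ẋ)=(0.305888, 1.284997)
phase 3: p=0.4067, T=0.665, ωT=2.110444, cosh=4.186544, sinh=4.065360; start (x,ẋ)=(0.305888, 1.284997) → end (x,ẋ)=(1.630720, 4.079042)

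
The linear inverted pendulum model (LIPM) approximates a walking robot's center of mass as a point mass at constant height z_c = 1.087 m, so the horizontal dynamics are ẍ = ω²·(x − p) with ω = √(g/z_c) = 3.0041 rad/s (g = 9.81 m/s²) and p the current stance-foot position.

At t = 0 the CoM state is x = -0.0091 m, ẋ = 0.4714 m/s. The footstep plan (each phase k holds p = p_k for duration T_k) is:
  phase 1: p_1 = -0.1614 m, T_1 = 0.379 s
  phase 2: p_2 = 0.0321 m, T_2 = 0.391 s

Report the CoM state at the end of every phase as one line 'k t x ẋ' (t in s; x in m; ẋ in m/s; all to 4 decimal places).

1 0.3790 0.3206 1.4524
2 0.7700 1.2513 3.8437

phase 1: p=-0.1614, T=0.379, ωT=1.138554, cosh=1.721266, sinh=1.400984; start (x,ẋ)=(-0.009100, 0.471400) → end (x,ẋ)=(0.320590, 1.452389)
phase 2: p=0.0321, T=0.391, ωT=1.174603, cosh=1.772900, sinh=1.463958; start (x,ẋ)=(0.320590, 1.452389) → end (x,ẋ)=(1.251342, 3.843682)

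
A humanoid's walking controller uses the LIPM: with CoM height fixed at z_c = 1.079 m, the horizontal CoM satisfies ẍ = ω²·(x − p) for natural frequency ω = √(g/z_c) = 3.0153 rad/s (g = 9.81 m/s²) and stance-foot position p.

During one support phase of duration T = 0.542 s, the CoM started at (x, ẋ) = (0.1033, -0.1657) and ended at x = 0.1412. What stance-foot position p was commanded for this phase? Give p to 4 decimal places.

ωT = 3.0153·0.542 = 1.634293; cosh(ωT) = 2.660461, sinh(ωT) = 2.465370
x(T) = p + (x₀−p)·cosh(ωT) + (ẋ₀/ω)·sinh(ωT) ⇒ p·(1 − cosh) = x(T) − x₀·cosh − (ẋ₀/ω)·sinh
numerator   = 0.1412 − (0.1033)·2.660461 − (-0.1657/3.0153)·2.465370 = 0.001854
denominator = 1 − 2.660461 = -1.660461
p = 0.001854 / -1.660461 = -0.0011

p = -0.0011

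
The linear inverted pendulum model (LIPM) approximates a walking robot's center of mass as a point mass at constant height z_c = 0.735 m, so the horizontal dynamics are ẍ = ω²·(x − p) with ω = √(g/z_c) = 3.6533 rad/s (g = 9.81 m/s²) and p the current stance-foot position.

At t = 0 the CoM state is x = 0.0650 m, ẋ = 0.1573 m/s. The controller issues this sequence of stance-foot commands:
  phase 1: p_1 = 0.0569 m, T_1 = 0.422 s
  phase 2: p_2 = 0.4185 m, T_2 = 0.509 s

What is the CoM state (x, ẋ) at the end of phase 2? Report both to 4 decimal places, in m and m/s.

x = -0.0037, ẋ = -1.3325

phase 1: p=0.0569, T=0.422, ωT=1.541693, cosh=2.443255, sinh=2.229237; start (x,ẋ)=(0.065000, 0.157300) → end (x,ẋ)=(0.172675, 0.450291)
phase 2: p=0.4185, T=0.509, ωT=1.859530, cosh=3.288231, sinh=3.132485; start (x,ẋ)=(0.172675, 0.450291) → end (x,ẋ)=(-0.003733, -1.332543)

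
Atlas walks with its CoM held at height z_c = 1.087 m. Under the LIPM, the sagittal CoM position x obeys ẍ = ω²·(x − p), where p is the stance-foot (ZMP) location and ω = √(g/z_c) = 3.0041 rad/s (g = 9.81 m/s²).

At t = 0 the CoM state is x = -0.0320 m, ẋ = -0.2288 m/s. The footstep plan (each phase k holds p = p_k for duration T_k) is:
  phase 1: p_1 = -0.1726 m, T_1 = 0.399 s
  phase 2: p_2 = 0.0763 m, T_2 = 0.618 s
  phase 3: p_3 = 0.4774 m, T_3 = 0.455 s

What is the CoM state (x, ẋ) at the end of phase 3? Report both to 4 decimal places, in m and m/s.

phase 1: p=-0.1726, T=0.399, ωT=1.198636, cosh=1.808598, sinh=1.506993; start (x,ẋ)=(-0.032000, -0.228800) → end (x,ẋ)=(-0.033088, 0.222711)
phase 2: p=0.0763, T=0.618, ωT=1.856534, cosh=3.278861, sinh=3.122648; start (x,ẋ)=(-0.033088, 0.222711) → end (x,ẋ)=(-0.050867, -0.295898)
phase 3: p=0.4774, T=0.455, ωT=1.366866, cosh=2.088970, sinh=1.834065; start (x,ẋ)=(-0.050867, -0.295898) → end (x,ẋ)=(-0.806786, -3.528723)

x = -0.8068, ẋ = -3.5287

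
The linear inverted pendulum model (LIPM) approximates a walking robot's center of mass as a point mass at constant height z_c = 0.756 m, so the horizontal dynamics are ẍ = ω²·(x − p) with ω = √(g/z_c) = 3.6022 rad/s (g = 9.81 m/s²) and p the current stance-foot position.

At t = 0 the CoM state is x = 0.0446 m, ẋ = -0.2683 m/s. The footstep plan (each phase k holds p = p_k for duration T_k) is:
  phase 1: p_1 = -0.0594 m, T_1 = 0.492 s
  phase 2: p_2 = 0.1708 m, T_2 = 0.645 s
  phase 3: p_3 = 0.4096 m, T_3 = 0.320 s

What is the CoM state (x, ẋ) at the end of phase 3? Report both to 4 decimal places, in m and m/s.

x = -0.9229, ẋ = -4.5060

phase 1: p=-0.0594, T=0.492, ωT=1.772282, cosh=3.027106, sinh=2.857162; start (x,ẋ)=(0.044600, -0.268300) → end (x,ẋ)=(0.042611, 0.258202)
phase 2: p=0.1708, T=0.645, ωT=2.323419, cosh=5.154231, sinh=5.056293; start (x,ẋ)=(0.042611, 0.258202) → end (x,ẋ)=(-0.127484, -1.003967)
phase 3: p=0.4096, T=0.320, ωT=1.152704, cosh=1.741263, sinh=1.425481; start (x,ẋ)=(-0.127484, -1.003967) → end (x,ẋ)=(-0.922900, -4.506028)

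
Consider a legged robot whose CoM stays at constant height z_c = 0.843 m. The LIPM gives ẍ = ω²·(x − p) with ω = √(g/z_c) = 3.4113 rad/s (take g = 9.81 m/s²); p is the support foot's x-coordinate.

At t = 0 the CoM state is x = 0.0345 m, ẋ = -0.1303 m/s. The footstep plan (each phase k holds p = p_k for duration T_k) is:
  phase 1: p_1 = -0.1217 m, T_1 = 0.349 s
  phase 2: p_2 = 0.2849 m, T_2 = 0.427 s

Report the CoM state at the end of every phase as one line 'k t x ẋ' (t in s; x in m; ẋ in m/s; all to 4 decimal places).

phase 1: p=-0.1217, T=0.349, ωT=1.190544, cosh=1.796462, sinh=1.492406; start (x,ẋ)=(0.034500, -0.130300) → end (x,ẋ)=(0.101903, 0.561142)
phase 2: p=0.2849, T=0.427, ωT=1.456625, cosh=2.262237, sinh=2.029215; start (x,ẋ)=(0.101903, 0.561142) → end (x,ẋ)=(0.204713, 0.002681)

1 0.3490 0.1019 0.5611
2 0.7760 0.2047 0.0027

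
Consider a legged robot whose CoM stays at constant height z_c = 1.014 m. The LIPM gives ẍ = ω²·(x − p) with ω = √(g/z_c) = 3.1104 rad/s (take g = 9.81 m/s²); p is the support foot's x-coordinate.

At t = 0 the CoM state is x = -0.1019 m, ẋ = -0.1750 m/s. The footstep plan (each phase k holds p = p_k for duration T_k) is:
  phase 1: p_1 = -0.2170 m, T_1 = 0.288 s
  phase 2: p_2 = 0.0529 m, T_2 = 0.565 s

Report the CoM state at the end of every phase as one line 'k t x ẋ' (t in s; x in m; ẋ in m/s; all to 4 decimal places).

phase 1: p=-0.2170, T=0.288, ωT=0.895795, cosh=1.428783, sinh=1.020500; start (x,ẋ)=(-0.101900, -0.175000) → end (x,ẋ)=(-0.109963, 0.115309)
phase 2: p=0.0529, T=0.565, ωT=1.757376, cosh=2.984851, sinh=2.812354; start (x,ẋ)=(-0.109963, 0.115309) → end (x,ẋ)=(-0.328963, -1.080474)

1 0.2880 -0.1100 0.1153
2 0.8530 -0.3290 -1.0805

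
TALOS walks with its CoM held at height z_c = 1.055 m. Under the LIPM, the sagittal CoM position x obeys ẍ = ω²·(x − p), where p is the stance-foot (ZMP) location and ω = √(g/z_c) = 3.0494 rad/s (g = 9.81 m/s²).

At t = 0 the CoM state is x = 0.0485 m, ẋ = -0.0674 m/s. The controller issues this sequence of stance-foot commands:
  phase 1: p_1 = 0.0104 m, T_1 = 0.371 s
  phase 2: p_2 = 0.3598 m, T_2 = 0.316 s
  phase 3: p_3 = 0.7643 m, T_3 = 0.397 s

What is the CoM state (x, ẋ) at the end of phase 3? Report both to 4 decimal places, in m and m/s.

x = -1.3119, ẋ = -5.8491

phase 1: p=0.0104, T=0.371, ωT=1.131327, cosh=1.711187, sinh=1.388582; start (x,ẋ)=(0.048500, -0.067400) → end (x,ẋ)=(0.044905, 0.045994)
phase 2: p=0.3598, T=0.316, ωT=0.963610, cosh=1.501328, sinh=1.119815; start (x,ẋ)=(0.044905, 0.045994) → end (x,ẋ)=(-0.096071, -1.006240)
phase 3: p=0.7643, T=0.397, ωT=1.210612, cosh=1.826776, sinh=1.528761; start (x,ẋ)=(-0.096071, -1.006240) → end (x,ẋ)=(-1.311864, -5.849054)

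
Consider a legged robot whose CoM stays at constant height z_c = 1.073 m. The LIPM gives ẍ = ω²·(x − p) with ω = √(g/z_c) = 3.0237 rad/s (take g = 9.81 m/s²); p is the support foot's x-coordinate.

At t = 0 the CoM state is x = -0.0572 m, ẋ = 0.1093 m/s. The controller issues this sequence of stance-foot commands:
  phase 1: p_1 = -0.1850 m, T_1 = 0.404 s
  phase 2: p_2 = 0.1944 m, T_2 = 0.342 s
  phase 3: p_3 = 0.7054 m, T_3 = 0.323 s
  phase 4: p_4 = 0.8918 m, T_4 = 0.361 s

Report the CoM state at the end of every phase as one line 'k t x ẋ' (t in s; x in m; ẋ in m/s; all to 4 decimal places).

1 0.4040 0.1066 0.8000
2 0.7460 0.3804 0.9412
3 1.0690 0.5673 0.3071
4 1.4300 0.4883 -0.7876

phase 1: p=-0.1850, T=0.404, ωT=1.221575, cosh=1.843646, sinh=1.548880; start (x,ẋ)=(-0.057200, 0.109300) → end (x,ẋ)=(0.106606, 0.800043)
phase 2: p=0.1944, T=0.342, ωT=1.034105, cosh=1.584067, sinh=1.228522; start (x,ẋ)=(0.106606, 0.800043) → end (x,ẋ)=(0.380385, 0.941196)
phase 3: p=0.7054, T=0.323, ωT=0.976655, cosh=1.516064, sinh=1.139495; start (x,ẋ)=(0.380385, 0.941196) → end (x,ẋ)=(0.567350, 0.307075)
phase 4: p=0.8918, T=0.361, ωT=1.091556, cosh=1.657299, sinh=1.321605; start (x,ẋ)=(0.567350, 0.307075) → end (x,ẋ)=(0.488306, -0.787632)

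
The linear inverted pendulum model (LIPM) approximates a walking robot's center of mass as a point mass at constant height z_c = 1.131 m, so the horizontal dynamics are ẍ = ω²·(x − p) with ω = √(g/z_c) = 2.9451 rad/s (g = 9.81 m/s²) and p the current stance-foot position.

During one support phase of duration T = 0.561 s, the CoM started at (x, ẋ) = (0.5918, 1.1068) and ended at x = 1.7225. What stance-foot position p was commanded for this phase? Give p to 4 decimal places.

p = 0.4826

ωT = 2.9451·0.561 = 1.652201; cosh(ωT) = 2.705041, sinh(ωT) = 2.513413
x(T) = p + (x₀−p)·cosh(ωT) + (ẋ₀/ω)·sinh(ωT) ⇒ p·(1 − cosh) = x(T) − x₀·cosh − (ẋ₀/ω)·sinh
numerator   = 1.7225 − (0.5918)·2.705041 − (1.1068/2.9451)·2.513413 = -0.822910
denominator = 1 − 2.705041 = -1.705041
p = -0.822910 / -1.705041 = 0.4826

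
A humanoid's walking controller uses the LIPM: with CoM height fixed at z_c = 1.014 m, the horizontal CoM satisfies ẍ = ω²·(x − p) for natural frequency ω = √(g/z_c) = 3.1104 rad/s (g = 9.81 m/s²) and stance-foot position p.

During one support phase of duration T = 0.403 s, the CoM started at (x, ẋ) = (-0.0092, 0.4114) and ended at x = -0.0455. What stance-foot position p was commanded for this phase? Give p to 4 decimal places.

ωT = 3.1104·0.403 = 1.253491; cosh(ωT) = 1.894028, sinh(ωT) = 1.608522
x(T) = p + (x₀−p)·cosh(ωT) + (ẋ₀/ω)·sinh(ωT) ⇒ p·(1 − cosh) = x(T) − x₀·cosh − (ẋ₀/ω)·sinh
numerator   = -0.0455 − (-0.0092)·1.894028 − (0.4114/3.1104)·1.608522 = -0.240828
denominator = 1 − 1.894028 = -0.894028
p = -0.240828 / -0.894028 = 0.2694

p = 0.2694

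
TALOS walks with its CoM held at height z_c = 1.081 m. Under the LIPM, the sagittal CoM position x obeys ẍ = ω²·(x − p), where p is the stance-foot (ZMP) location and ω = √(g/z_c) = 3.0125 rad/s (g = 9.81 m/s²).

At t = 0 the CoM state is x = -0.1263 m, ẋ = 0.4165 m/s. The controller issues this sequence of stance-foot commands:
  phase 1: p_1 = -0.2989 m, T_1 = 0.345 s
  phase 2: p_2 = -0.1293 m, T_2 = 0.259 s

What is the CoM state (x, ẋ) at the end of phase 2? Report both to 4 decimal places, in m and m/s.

phase 1: p=-0.2989, T=0.345, ωT=1.039313, cosh=1.590485, sinh=1.236787; start (x,ẋ)=(-0.126300, 0.416500) → end (x,ẋ)=(0.146613, 1.305514)
phase 2: p=-0.1293, T=0.259, ωT=0.780238, cosh=1.320144, sinh=0.861847; start (x,ẋ)=(0.146613, 1.305514) → end (x,ẋ)=(0.608439, 2.439822)

x = 0.6084, ẋ = 2.4398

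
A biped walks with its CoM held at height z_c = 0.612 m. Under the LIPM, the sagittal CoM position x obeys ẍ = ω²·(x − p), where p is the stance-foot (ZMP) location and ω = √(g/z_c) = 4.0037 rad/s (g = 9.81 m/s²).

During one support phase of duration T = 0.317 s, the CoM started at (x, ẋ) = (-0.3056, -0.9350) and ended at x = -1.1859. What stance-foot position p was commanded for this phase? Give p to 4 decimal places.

p = 0.2357

ωT = 4.0037·0.317 = 1.269173; cosh(ωT) = 1.919486, sinh(ωT) = 1.638422
x(T) = p + (x₀−p)·cosh(ωT) + (ẋ₀/ω)·sinh(ωT) ⇒ p·(1 − cosh) = x(T) − x₀·cosh − (ẋ₀/ω)·sinh
numerator   = -1.1859 − (-0.3056)·1.919486 − (-0.9350/4.0037)·1.638422 = -0.216678
denominator = 1 − 1.919486 = -0.919486
p = -0.216678 / -0.919486 = 0.2357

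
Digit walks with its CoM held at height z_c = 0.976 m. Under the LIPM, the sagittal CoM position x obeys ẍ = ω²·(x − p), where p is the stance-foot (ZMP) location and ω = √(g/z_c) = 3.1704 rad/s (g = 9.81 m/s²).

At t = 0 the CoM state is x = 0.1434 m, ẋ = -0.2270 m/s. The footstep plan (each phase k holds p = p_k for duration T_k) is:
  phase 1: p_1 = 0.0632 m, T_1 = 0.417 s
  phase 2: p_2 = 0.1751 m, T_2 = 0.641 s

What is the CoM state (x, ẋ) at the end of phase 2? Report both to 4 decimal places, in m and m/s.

x = -0.1334, ẋ = -0.9485

phase 1: p=0.0632, T=0.417, ωT=1.322057, cosh=2.008858, sinh=1.742271; start (x,ẋ)=(0.143400, -0.227000) → end (x,ẋ)=(0.099564, -0.013010)
phase 2: p=0.1751, T=0.641, ωT=2.032226, cosh=3.881050, sinh=3.750007; start (x,ẋ)=(0.099564, -0.013010) → end (x,ẋ)=(-0.133447, -0.948541)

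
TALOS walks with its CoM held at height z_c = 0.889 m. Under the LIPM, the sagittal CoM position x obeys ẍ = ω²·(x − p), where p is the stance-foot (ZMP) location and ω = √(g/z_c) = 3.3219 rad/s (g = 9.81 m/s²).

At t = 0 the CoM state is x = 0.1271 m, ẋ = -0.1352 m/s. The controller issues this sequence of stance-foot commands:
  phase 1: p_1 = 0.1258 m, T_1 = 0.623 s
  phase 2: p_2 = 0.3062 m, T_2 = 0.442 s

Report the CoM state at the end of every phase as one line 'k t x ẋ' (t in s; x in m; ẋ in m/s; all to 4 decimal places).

phase 1: p=0.1258, T=0.623, ωT=2.069544, cosh=4.023726, sinh=3.897482; start (x,ẋ)=(0.127100, -0.135200) → end (x,ẋ)=(-0.027595, -0.527177)
phase 2: p=0.3062, T=0.442, ωT=1.468280, cosh=2.286041, sinh=2.055719; start (x,ẋ)=(-0.027595, -0.527177) → end (x,ẋ)=(-0.783106, -3.484599)

1 0.6230 -0.0276 -0.5272
2 1.0650 -0.7831 -3.4846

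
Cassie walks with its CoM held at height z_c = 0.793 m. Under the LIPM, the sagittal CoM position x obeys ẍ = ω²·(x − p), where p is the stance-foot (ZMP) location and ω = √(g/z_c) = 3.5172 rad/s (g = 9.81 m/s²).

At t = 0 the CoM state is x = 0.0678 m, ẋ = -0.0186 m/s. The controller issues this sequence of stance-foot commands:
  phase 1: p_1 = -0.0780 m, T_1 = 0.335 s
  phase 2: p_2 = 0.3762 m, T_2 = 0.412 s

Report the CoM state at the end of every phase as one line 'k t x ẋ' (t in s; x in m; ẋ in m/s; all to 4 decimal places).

1 0.3350 0.1735 0.7210
2 0.7470 0.3332 0.1854

phase 1: p=-0.0780, T=0.335, ωT=1.178262, cosh=1.778268, sinh=1.470455; start (x,ẋ)=(0.067800, -0.018600) → end (x,ẋ)=(0.173495, 0.720985)
phase 2: p=0.3762, T=0.412, ωT=1.449086, cosh=2.247003, sinh=2.012218; start (x,ẋ)=(0.173495, 0.720985) → end (x,ẋ)=(0.333203, 0.185438)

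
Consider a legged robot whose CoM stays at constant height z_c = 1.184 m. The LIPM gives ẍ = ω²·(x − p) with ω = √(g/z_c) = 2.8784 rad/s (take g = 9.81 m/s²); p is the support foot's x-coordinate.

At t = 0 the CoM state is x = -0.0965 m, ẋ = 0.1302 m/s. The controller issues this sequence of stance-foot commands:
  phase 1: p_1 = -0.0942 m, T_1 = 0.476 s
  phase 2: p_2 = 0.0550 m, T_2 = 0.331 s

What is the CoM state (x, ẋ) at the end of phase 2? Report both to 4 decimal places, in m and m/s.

phase 1: p=-0.0942, T=0.476, ωT=1.370118, cosh=2.094947, sinh=1.840870; start (x,ẋ)=(-0.096500, 0.130200) → end (x,ẋ)=(-0.015749, 0.260575)
phase 2: p=0.0550, T=0.331, ωT=0.952750, cosh=1.489255, sinh=1.103576; start (x,ẋ)=(-0.015749, 0.260575) → end (x,ẋ)=(0.049540, 0.163324)

x = 0.0495, ẋ = 0.1633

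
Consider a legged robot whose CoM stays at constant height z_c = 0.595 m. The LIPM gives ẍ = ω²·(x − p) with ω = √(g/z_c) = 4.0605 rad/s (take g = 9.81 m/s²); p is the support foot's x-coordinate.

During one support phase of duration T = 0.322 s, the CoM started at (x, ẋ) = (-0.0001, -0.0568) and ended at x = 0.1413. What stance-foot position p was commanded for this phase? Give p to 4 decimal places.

p = -0.1682

ωT = 4.0605·0.322 = 1.307481; cosh(ωT) = 1.983675, sinh(ωT) = 1.713175
x(T) = p + (x₀−p)·cosh(ωT) + (ẋ₀/ω)·sinh(ωT) ⇒ p·(1 − cosh) = x(T) − x₀·cosh − (ẋ₀/ω)·sinh
numerator   = 0.1413 − (-0.0001)·1.983675 − (-0.0568/4.0605)·1.713175 = 0.165463
denominator = 1 − 1.983675 = -0.983675
p = 0.165463 / -0.983675 = -0.1682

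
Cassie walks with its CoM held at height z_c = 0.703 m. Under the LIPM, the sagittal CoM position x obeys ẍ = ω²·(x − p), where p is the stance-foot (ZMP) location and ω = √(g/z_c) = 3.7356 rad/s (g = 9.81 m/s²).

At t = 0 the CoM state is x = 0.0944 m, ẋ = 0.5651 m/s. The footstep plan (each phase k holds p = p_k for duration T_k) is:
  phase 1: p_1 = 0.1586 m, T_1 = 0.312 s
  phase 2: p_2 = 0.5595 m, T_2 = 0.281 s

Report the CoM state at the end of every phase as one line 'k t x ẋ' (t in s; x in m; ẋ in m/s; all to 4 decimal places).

1 0.3120 0.2647 0.6471
2 0.5930 0.3039 -0.3428

phase 1: p=0.1586, T=0.312, ωT=1.165507, cosh=1.759657, sinh=1.447892; start (x,ẋ)=(0.094400, 0.565100) → end (x,ẋ)=(0.264659, 0.647141)
phase 2: p=0.5595, T=0.281, ωT=1.049704, cosh=1.603423, sinh=1.253381; start (x,ẋ)=(0.264659, 0.647141) → end (x,ẋ)=(0.303876, -0.342845)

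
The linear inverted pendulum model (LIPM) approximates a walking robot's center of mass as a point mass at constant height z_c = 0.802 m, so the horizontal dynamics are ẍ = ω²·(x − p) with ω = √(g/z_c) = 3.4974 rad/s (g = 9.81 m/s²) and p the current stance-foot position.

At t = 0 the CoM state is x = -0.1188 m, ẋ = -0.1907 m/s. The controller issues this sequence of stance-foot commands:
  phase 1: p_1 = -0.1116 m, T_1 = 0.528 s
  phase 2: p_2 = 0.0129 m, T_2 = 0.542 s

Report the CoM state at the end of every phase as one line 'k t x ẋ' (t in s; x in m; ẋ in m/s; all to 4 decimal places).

1 0.5280 -0.3035 -0.6972
2 1.0700 -1.7124 -5.9726

phase 1: p=-0.1116, T=0.528, ωT=1.846627, cosh=3.248087, sinh=3.090318; start (x,ẋ)=(-0.118800, -0.190700) → end (x,ẋ)=(-0.303490, -0.697228)
phase 2: p=0.0129, T=0.542, ωT=1.895591, cosh=3.403355, sinh=3.253125; start (x,ẋ)=(-0.303490, -0.697228) → end (x,ẋ)=(-1.712417, -5.972632)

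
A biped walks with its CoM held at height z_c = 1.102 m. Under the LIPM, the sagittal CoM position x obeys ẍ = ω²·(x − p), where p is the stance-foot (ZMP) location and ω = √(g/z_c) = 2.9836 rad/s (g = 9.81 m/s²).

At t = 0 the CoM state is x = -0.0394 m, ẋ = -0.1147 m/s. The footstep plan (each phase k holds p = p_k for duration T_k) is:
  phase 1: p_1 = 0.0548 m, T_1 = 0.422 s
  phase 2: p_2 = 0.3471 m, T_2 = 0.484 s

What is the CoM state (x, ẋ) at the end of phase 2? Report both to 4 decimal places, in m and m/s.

x = -1.2986, ẋ = -4.6931

phase 1: p=0.0548, T=0.422, ωT=1.259079, cosh=1.903046, sinh=1.619131; start (x,ẋ)=(-0.039400, -0.114700) → end (x,ẋ)=(-0.186712, -0.673344)
phase 2: p=0.3471, T=0.484, ωT=1.444062, cosh=2.236922, sinh=2.000955; start (x,ẋ)=(-0.186712, -0.673344) → end (x,ẋ)=(-1.298575, -4.693102)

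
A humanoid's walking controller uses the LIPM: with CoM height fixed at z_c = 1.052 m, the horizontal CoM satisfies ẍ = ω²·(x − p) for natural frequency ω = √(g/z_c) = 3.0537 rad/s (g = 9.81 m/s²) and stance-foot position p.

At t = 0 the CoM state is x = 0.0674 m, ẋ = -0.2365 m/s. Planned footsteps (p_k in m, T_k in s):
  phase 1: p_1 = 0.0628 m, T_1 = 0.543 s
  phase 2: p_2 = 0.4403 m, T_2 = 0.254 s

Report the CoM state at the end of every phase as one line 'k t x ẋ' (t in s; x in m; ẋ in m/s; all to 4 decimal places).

1 0.5430 -0.1206 -0.6078
2 0.7970 -0.4683 -2.2657

phase 1: p=0.0628, T=0.543, ωT=1.658159, cosh=2.720064, sinh=2.529574; start (x,ẋ)=(0.067400, -0.236500) → end (x,ẋ)=(-0.120596, -0.607762)
phase 2: p=0.4403, T=0.254, ωT=0.775640, cosh=1.316195, sinh=0.855786; start (x,ẋ)=(-0.120596, -0.607762) → end (x,ẋ)=(-0.468271, -2.265730)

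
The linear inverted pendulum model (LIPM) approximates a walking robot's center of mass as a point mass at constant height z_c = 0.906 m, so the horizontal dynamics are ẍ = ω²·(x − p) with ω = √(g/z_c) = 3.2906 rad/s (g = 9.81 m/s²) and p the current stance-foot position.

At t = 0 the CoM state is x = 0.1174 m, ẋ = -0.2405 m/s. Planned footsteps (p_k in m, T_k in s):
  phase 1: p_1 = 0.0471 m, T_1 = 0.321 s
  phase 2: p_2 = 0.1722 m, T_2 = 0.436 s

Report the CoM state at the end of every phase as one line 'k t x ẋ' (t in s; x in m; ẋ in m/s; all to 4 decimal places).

phase 1: p=0.0471, T=0.321, ωT=1.056283, cosh=1.611704, sinh=1.263957; start (x,ẋ)=(0.117400, -0.240500) → end (x,ẋ)=(0.068024, -0.095224)
phase 2: p=0.1722, T=0.436, ωT=1.434702, cosh=2.218289, sinh=1.980103; start (x,ẋ)=(0.068024, -0.095224) → end (x,ẋ)=(-0.116194, -0.890018)

1 0.3210 0.0680 -0.0952
2 0.7570 -0.1162 -0.8900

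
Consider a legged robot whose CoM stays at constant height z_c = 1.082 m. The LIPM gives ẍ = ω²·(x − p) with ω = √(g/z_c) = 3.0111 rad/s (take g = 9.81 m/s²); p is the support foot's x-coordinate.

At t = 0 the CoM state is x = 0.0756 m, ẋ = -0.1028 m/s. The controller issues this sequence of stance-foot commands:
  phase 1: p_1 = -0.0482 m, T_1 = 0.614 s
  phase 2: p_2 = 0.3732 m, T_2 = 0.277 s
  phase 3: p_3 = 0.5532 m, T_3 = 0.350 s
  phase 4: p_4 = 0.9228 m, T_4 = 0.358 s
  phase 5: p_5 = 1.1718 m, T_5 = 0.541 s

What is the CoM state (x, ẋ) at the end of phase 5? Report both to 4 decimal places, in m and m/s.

x = 1.1902, ẋ = 0.3015

phase 1: p=-0.0482, T=0.614, ωT=1.848815, cosh=3.254857, sinh=3.097433; start (x,ẋ)=(0.075600, -0.102800) → end (x,ẋ)=(0.249004, 0.820044)
phase 2: p=0.3732, T=0.277, ωT=0.834075, cosh=1.368479, sinh=0.934203; start (x,ẋ)=(0.249004, 0.820044) → end (x,ẋ)=(0.457661, 0.772852)
phase 3: p=0.5532, T=0.350, ωT=1.053885, cosh=1.608678, sinh=1.260097; start (x,ẋ)=(0.457661, 0.772852) → end (x,ẋ)=(0.722935, 0.880769)
phase 4: p=0.9228, T=0.358, ωT=1.077974, cosh=1.639502, sinh=1.299217; start (x,ẋ)=(0.722935, 0.880769) → end (x,ẋ)=(0.975152, 0.662136)
phase 5: p=1.1718, T=0.541, ωT=1.629005, cosh=2.647462, sinh=2.451337; start (x,ẋ)=(0.975152, 0.662136) → end (x,ẋ)=(1.190226, 0.301475)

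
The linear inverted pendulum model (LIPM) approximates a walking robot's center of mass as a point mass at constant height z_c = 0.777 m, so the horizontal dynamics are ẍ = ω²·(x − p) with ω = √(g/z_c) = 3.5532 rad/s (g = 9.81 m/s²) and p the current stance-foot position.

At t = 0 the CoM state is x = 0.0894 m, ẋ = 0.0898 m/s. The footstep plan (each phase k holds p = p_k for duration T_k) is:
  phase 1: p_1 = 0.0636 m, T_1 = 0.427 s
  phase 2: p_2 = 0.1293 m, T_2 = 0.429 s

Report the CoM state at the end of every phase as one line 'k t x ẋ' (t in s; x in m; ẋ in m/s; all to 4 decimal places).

phase 1: p=0.0636, T=0.427, ωT=1.517216, cosh=2.389419, sinh=2.170097; start (x,ẋ)=(0.089400, 0.089800) → end (x,ẋ)=(0.180092, 0.413508)
phase 2: p=0.1293, T=0.429, ωT=1.524323, cosh=2.404901, sinh=2.187132; start (x,ẋ)=(0.180092, 0.413508) → end (x,ẋ)=(0.505980, 1.389166)

1 0.4270 0.1801 0.4135
2 0.8560 0.5060 1.3892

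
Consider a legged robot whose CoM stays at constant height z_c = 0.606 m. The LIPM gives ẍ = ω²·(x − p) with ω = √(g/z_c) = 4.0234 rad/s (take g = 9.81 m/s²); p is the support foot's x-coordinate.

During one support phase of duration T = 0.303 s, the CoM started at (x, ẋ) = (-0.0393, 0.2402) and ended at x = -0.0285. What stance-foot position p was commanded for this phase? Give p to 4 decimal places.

p = 0.0576

ωT = 4.0234·0.303 = 1.219090; cosh(ωT) = 1.839803, sinh(ωT) = 1.544304
x(T) = p + (x₀−p)·cosh(ωT) + (ẋ₀/ω)·sinh(ωT) ⇒ p·(1 − cosh) = x(T) − x₀·cosh − (ẋ₀/ω)·sinh
numerator   = -0.0285 − (-0.0393)·1.839803 − (0.2402/4.0234)·1.544304 = -0.048392
denominator = 1 − 1.839803 = -0.839803
p = -0.048392 / -0.839803 = 0.0576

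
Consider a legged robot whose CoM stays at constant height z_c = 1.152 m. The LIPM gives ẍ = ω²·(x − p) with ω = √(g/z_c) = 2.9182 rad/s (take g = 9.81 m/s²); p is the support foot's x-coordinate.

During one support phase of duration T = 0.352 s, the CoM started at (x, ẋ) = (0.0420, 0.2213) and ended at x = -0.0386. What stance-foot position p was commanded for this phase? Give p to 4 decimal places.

ωT = 2.9182·0.352 = 1.027206; cosh(ωT) = 1.575629, sinh(ωT) = 1.217623
x(T) = p + (x₀−p)·cosh(ωT) + (ẋ₀/ω)·sinh(ωT) ⇒ p·(1 − cosh) = x(T) − x₀·cosh − (ẋ₀/ω)·sinh
numerator   = -0.0386 − (0.0420)·1.575629 − (0.2213/2.9182)·1.217623 = -0.197114
denominator = 1 − 1.575629 = -0.575629
p = -0.197114 / -0.575629 = 0.3424

p = 0.3424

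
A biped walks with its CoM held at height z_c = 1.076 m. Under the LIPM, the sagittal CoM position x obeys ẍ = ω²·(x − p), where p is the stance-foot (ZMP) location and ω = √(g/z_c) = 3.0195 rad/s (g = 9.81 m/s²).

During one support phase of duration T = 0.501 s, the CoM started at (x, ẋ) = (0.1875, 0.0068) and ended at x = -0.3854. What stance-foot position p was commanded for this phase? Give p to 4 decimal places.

p = 0.6062

ωT = 3.0195·0.501 = 1.512769; cosh(ωT) = 2.379792, sinh(ωT) = 2.159493
x(T) = p + (x₀−p)·cosh(ωT) + (ẋ₀/ω)·sinh(ωT) ⇒ p·(1 − cosh) = x(T) − x₀·cosh − (ẋ₀/ω)·sinh
numerator   = -0.3854 − (0.1875)·2.379792 − (0.0068/3.0195)·2.159493 = -0.836474
denominator = 1 − 2.379792 = -1.379792
p = -0.836474 / -1.379792 = 0.6062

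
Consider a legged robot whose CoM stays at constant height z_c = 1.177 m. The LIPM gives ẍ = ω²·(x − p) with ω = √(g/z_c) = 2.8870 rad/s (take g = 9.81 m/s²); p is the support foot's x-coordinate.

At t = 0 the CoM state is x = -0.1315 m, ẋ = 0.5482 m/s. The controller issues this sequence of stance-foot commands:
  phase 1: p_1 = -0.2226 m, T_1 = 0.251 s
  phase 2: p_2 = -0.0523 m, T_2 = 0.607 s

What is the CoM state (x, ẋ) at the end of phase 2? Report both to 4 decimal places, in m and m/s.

phase 1: p=-0.2226, T=0.251, ωT=0.724637, cosh=1.274241, sinh=0.789741; start (x,ẋ)=(-0.131500, 0.548200) → end (x,ẋ)=(0.043444, 0.906245)
phase 2: p=-0.0523, T=0.607, ωT=1.752409, cosh=2.970919, sinh=2.797563; start (x,ẋ)=(0.043444, 0.906245) → end (x,ẋ)=(1.110318, 3.465662)

x = 1.1103, ẋ = 3.4657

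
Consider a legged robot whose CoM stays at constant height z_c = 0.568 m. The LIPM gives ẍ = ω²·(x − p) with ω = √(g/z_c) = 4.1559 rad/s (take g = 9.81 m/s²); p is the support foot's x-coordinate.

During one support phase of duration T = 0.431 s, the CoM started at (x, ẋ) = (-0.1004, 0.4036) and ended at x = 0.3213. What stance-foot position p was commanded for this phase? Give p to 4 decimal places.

ωT = 4.1559·0.431 = 1.791193; cosh(ωT) = 3.081681, sinh(ωT) = 2.914920
x(T) = p + (x₀−p)·cosh(ωT) + (ẋ₀/ω)·sinh(ωT) ⇒ p·(1 − cosh) = x(T) − x₀·cosh − (ẋ₀/ω)·sinh
numerator   = 0.3213 − (-0.1004)·3.081681 − (0.4036/4.1559)·2.914920 = 0.347618
denominator = 1 − 3.081681 = -2.081681
p = 0.347618 / -2.081681 = -0.1670

p = -0.1670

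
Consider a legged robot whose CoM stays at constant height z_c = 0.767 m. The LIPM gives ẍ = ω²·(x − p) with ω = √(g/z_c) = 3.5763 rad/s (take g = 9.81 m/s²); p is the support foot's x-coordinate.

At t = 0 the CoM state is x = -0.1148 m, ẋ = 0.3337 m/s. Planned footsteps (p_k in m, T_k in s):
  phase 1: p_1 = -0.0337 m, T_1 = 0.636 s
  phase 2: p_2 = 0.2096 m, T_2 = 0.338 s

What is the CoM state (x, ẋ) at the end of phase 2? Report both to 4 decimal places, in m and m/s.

x = -0.0381, ẋ = -0.6067

phase 1: p=-0.0337, T=0.636, ωT=2.274527, cosh=4.913081, sinh=4.810236; start (x,ẋ)=(-0.114800, 0.333700) → end (x,ẋ)=(0.016686, 0.244344)
phase 2: p=0.2096, T=0.338, ωT=1.208789, cosh=1.823993, sinh=1.525434; start (x,ẋ)=(0.016686, 0.244344) → end (x,ẋ)=(-0.038051, -0.606742)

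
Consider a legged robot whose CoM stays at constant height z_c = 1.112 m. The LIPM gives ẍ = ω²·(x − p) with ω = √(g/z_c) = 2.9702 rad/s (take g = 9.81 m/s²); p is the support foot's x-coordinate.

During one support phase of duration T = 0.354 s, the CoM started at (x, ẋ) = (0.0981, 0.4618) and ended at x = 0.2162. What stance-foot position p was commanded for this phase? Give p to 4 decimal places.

p = 0.2256

ωT = 2.9702·0.354 = 1.051451; cosh(ωT) = 1.605615, sinh(ωT) = 1.256185
x(T) = p + (x₀−p)·cosh(ωT) + (ẋ₀/ω)·sinh(ωT) ⇒ p·(1 − cosh) = x(T) − x₀·cosh − (ẋ₀/ω)·sinh
numerator   = 0.2162 − (0.0981)·1.605615 − (0.4618/2.9702)·1.256185 = -0.136620
denominator = 1 − 1.605615 = -0.605615
p = -0.136620 / -0.605615 = 0.2256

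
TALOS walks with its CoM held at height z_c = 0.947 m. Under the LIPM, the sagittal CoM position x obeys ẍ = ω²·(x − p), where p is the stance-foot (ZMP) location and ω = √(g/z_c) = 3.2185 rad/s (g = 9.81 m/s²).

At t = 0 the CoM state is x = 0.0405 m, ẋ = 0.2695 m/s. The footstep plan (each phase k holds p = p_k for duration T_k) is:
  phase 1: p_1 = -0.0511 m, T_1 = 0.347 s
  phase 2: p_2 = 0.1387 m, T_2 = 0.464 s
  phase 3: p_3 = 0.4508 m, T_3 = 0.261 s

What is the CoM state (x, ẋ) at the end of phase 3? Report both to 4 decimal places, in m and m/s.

phase 1: p=-0.0511, T=0.347, ωT=1.116820, cosh=1.691221, sinh=1.363901; start (x,ẋ)=(0.040500, 0.269500) → end (x,ẋ)=(0.218022, 0.857882)
phase 2: p=0.1387, T=0.464, ωT=1.493384, cosh=2.338374, sinh=2.113762; start (x,ẋ)=(0.218022, 0.857882) → end (x,ẋ)=(0.887601, 2.545685)
phase 3: p=0.4508, T=0.261, ωT=0.840029, cosh=1.374066, sinh=0.942367; start (x,ẋ)=(0.887601, 2.545685) → end (x,ẋ)=(1.796362, 4.822760)

x = 1.7964, ẋ = 4.8228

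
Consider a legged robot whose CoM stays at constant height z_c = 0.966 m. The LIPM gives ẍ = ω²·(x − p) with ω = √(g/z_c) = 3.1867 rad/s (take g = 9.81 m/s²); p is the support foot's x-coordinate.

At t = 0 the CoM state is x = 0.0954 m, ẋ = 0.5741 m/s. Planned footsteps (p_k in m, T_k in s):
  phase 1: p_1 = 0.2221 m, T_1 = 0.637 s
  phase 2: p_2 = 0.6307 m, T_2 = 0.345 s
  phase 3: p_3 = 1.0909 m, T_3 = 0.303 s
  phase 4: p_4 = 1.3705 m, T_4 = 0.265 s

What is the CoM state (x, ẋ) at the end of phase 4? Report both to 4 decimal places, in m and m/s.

phase 1: p=0.2221, T=0.637, ωT=2.029928, cosh=3.872441, sinh=3.741096; start (x,ẋ)=(0.095400, 0.574100) → end (x,ẋ)=(0.405439, 0.712683)
phase 2: p=0.6307, T=0.345, ωT=1.099411, cosh=1.667733, sinh=1.334666; start (x,ẋ)=(0.405439, 0.712683) → end (x,ẋ)=(0.553513, 0.230489)
phase 3: p=1.0909, T=0.303, ωT=0.965570, cosh=1.503525, sinh=1.122759; start (x,ẋ)=(0.553513, 0.230489) → end (x,ẋ)=(0.364133, -1.576169)
phase 4: p=1.3705, T=0.265, ωT=0.844476, cosh=1.378270, sinh=0.948487; start (x,ẋ)=(0.364133, -1.576169) → end (x,ẋ)=(-0.485676, -5.214176)

x = -0.4857, ẋ = -5.2142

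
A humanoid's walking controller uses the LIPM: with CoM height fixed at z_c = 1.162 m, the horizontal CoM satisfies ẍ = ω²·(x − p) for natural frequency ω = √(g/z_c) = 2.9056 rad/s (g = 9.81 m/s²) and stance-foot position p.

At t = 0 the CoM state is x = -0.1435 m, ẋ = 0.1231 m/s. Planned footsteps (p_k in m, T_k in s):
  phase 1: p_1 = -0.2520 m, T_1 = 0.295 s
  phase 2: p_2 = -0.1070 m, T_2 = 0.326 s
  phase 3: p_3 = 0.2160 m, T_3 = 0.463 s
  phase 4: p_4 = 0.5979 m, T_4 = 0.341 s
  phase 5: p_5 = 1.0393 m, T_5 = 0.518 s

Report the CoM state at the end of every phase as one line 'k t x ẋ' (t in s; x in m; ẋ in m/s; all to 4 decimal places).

phase 1: p=-0.2520, T=0.295, ωT=0.857152, cosh=1.390404, sinh=0.966036; start (x,ẋ)=(-0.143500, 0.123100) → end (x,ẋ)=(-0.060214, 0.475709)
phase 2: p=-0.1070, T=0.326, ωT=0.947226, cosh=1.483181, sinh=1.095365; start (x,ẋ)=(-0.060214, 0.475709) → end (x,ẋ)=(0.141727, 0.854469)
phase 3: p=0.2160, T=0.463, ωT=1.345293, cosh=2.049887, sinh=1.789424; start (x,ẋ)=(0.141727, 0.854469) → end (x,ẋ)=(0.589977, 1.365395)
phase 4: p=0.5979, T=0.341, ωT=0.990810, cosh=1.532345, sinh=1.161069; start (x,ẋ)=(0.589977, 1.365395) → end (x,ẋ)=(1.131367, 2.065528)
phase 5: p=1.0393, T=0.518, ωT=1.505101, cosh=2.363301, sinh=2.141306; start (x,ẋ)=(1.131367, 2.065528) → end (x,ẋ)=(2.779090, 5.454286)

1 0.2950 -0.0602 0.4757
2 0.6210 0.1417 0.8545
3 1.0840 0.5900 1.3654
4 1.4250 1.1314 2.0655
5 1.9430 2.7791 5.4543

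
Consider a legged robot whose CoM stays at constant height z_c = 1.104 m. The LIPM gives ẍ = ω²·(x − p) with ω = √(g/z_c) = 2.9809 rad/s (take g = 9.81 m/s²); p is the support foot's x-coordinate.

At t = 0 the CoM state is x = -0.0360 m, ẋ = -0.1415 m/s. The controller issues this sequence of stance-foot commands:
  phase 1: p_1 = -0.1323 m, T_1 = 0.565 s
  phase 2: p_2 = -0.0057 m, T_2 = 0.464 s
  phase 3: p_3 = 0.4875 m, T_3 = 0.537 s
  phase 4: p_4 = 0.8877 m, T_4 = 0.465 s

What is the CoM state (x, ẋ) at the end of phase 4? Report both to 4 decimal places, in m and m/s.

x = 0.5311, ẋ = -0.6869

phase 1: p=-0.1323, T=0.565, ωT=1.684208, cosh=2.786888, sinh=2.601297; start (x,ẋ)=(-0.036000, -0.141500) → end (x,ẋ)=(0.012597, 0.352385)
phase 2: p=-0.0057, T=0.464, ωT=1.383138, cosh=2.119092, sinh=1.868301; start (x,ẋ)=(0.012597, 0.352385) → end (x,ẋ)=(0.253932, 0.848635)
phase 3: p=0.4875, T=0.537, ωT=1.600743, cosh=2.579231, sinh=2.377484; start (x,ẋ)=(0.253932, 0.848635) → end (x,ẋ)=(0.561923, 0.533522)
phase 4: p=0.8877, T=0.465, ωT=1.386119, cosh=2.124670, sinh=1.874626; start (x,ẋ)=(0.561923, 0.533522) → end (x,ẋ)=(0.531052, -0.686908)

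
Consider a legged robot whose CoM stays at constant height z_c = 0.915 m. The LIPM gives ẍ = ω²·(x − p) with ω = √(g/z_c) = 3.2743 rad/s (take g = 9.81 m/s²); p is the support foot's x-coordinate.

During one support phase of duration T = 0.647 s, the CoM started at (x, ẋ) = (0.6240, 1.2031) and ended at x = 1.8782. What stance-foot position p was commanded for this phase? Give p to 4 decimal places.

ωT = 3.2743·0.647 = 2.118472; cosh(ωT) = 4.219317, sinh(ωT) = 4.099101
x(T) = p + (x₀−p)·cosh(ωT) + (ẋ₀/ω)·sinh(ωT) ⇒ p·(1 − cosh) = x(T) − x₀·cosh − (ẋ₀/ω)·sinh
numerator   = 1.8782 − (0.6240)·4.219317 − (1.2031/3.2743)·4.099101 = -2.260816
denominator = 1 − 4.219317 = -3.219317
p = -2.260816 / -3.219317 = 0.7023

p = 0.7023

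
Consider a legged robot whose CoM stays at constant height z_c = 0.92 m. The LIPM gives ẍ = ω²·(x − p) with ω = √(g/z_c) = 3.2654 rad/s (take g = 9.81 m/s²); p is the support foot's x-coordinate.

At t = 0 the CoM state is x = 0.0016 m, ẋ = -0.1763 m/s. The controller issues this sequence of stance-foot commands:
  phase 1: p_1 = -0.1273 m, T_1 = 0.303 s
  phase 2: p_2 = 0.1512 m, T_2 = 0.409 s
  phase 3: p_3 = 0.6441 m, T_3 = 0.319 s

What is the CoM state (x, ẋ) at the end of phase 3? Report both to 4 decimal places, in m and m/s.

x = -0.5660, ẋ = -3.3197

phase 1: p=-0.1273, T=0.303, ωT=0.989416, cosh=1.530729, sinh=1.158935; start (x,ẋ)=(0.001600, -0.176300) → end (x,ẋ)=(0.007440, 0.217940)
phase 2: p=0.1512, T=0.409, ωT=1.335549, cosh=2.032548, sinh=1.769534; start (x,ẋ)=(0.007440, 0.217940) → end (x,ẋ)=(-0.022897, -0.387708)
phase 3: p=0.6441, T=0.319, ωT=1.041663, cosh=1.593396, sinh=1.240529; start (x,ẋ)=(-0.022897, -0.387708) → end (x,ẋ)=(-0.565981, -3.319659)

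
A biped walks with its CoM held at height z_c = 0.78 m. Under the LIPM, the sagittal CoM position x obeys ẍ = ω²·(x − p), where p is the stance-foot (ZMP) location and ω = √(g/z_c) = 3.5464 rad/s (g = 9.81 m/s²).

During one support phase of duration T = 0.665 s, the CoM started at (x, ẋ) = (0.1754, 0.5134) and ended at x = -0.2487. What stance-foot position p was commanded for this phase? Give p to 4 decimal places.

ωT = 3.5464·0.665 = 2.358356; cosh(ωT) = 5.334065, sinh(ωT) = 5.239489
x(T) = p + (x₀−p)·cosh(ωT) + (ẋ₀/ω)·sinh(ωT) ⇒ p·(1 − cosh) = x(T) − x₀·cosh − (ẋ₀/ω)·sinh
numerator   = -0.2487 − (0.1754)·5.334065 − (0.5134/3.5464)·5.239489 = -1.942798
denominator = 1 − 5.334065 = -4.334065
p = -1.942798 / -4.334065 = 0.4483

p = 0.4483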